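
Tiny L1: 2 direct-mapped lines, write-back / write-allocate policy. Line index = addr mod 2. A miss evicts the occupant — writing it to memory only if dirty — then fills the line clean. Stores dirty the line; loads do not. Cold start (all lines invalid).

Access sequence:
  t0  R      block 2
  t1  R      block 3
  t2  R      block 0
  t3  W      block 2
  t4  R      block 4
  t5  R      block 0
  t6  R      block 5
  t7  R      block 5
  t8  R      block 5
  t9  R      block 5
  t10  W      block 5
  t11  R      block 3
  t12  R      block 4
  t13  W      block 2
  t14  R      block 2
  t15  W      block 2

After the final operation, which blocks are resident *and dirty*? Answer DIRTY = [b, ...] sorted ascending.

DIRTY = [2]

0: R B2 → L0 miss [-]
1: R B3 → L1 miss [-]
2: R B0 → L0 miss [-]
3: W B2 → L0 miss [D]
4: R B4 → L0 miss wb→B2 [-]
5: R B0 → L0 miss [-]
6: R B5 → L1 miss [-]
7: R B5 → L1 hit [-]
8: R B5 → L1 hit [-]
9: R B5 → L1 hit [-]
10: W B5 → L1 hit [D]
11: R B3 → L1 miss wb→B5 [-]
12: R B4 → L0 miss [-]
13: W B2 → L0 miss [D]
14: R B2 → L0 hit [D]
15: W B2 → L0 hit [D]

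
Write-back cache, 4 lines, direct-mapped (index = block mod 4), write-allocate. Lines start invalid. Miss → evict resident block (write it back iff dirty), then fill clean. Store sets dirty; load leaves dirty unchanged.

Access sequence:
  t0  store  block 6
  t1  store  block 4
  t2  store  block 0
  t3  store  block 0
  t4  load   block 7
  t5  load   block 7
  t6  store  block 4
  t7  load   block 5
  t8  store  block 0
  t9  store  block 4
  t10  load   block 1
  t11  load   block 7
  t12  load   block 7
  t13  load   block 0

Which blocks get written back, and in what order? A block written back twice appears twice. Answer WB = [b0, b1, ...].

0: W B6 → L2 miss [D]
1: W B4 → L0 miss [D]
2: W B0 → L0 miss wb→B4 [D]
3: W B0 → L0 hit [D]
4: R B7 → L3 miss [-]
5: R B7 → L3 hit [-]
6: W B4 → L0 miss wb→B0 [D]
7: R B5 → L1 miss [-]
8: W B0 → L0 miss wb→B4 [D]
9: W B4 → L0 miss wb→B0 [D]
10: R B1 → L1 miss [-]
11: R B7 → L3 hit [-]
12: R B7 → L3 hit [-]
13: R B0 → L0 miss wb→B4 [-]

WB = [4, 0, 4, 0, 4]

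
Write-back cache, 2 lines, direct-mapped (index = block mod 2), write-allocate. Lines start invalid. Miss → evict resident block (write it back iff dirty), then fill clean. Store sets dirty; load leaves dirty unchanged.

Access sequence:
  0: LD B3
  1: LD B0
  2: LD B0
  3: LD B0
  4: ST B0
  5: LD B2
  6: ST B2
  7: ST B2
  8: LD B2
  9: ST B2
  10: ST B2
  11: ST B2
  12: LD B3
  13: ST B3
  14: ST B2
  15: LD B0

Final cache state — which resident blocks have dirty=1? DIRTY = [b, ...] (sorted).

0: R B3 -> L1 miss  d=-]
1: R B0 -> L0 miss  d=-]
2: R B0 -> L0 hit  d=-]
3: R B0 -> L0 hit  d=-]
4: W B0 -> L0 hit  d=D]
5: R B2 -> L0 miss wb->B0  d=-]
6: W B2 -> L0 hit  d=D]
7: W B2 -> L0 hit  d=D]
8: R B2 -> L0 hit  d=D]
9: W B2 -> L0 hit  d=D]
10: W B2 -> L0 hit  d=D]
11: W B2 -> L0 hit  d=D]
12: R B3 -> L1 hit  d=-]
13: W B3 -> L1 hit  d=D]
14: W B2 -> L0 hit  d=D]
15: R B0 -> L0 miss wb->B2  d=-]

DIRTY = [3]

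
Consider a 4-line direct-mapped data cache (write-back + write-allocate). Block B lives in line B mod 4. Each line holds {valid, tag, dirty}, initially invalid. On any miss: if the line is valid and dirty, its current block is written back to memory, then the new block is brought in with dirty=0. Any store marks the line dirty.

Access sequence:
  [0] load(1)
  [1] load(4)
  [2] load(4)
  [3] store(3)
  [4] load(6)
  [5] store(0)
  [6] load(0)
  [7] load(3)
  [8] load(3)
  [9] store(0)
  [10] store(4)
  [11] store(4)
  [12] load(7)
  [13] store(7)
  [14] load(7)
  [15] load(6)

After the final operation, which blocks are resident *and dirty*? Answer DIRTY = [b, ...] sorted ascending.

0: R B1 → L1 miss [-]
1: R B4 → L0 miss [-]
2: R B4 → L0 hit [-]
3: W B3 → L3 miss [D]
4: R B6 → L2 miss [-]
5: W B0 → L0 miss [D]
6: R B0 → L0 hit [D]
7: R B3 → L3 hit [D]
8: R B3 → L3 hit [D]
9: W B0 → L0 hit [D]
10: W B4 → L0 miss wb→B0 [D]
11: W B4 → L0 hit [D]
12: R B7 → L3 miss wb→B3 [-]
13: W B7 → L3 hit [D]
14: R B7 → L3 hit [D]
15: R B6 → L2 hit [-]

DIRTY = [4, 7]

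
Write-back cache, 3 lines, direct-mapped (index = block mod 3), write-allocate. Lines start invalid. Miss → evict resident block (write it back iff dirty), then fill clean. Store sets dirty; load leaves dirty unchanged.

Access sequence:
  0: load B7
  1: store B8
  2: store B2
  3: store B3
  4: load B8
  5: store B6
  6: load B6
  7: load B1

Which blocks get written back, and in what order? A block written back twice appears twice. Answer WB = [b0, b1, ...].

0: R B7 → L1 miss [-]
1: W B8 → L2 miss [D]
2: W B2 → L2 miss wb→B8 [D]
3: W B3 → L0 miss [D]
4: R B8 → L2 miss wb→B2 [-]
5: W B6 → L0 miss wb→B3 [D]
6: R B6 → L0 hit [D]
7: R B1 → L1 miss [-]

WB = [8, 2, 3]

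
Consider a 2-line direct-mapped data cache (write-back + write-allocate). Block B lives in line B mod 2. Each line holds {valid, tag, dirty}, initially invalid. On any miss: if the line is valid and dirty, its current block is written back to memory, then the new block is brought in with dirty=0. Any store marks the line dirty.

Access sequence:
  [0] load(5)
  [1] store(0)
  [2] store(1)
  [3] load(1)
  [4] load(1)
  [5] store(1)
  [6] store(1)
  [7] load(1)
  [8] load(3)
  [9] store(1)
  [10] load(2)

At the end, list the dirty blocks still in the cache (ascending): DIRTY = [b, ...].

DIRTY = [1]

0: R B5 → L1 miss [-]
1: W B0 → L0 miss [D]
2: W B1 → L1 miss [D]
3: R B1 → L1 hit [D]
4: R B1 → L1 hit [D]
5: W B1 → L1 hit [D]
6: W B1 → L1 hit [D]
7: R B1 → L1 hit [D]
8: R B3 → L1 miss wb→B1 [-]
9: W B1 → L1 miss [D]
10: R B2 → L0 miss wb→B0 [-]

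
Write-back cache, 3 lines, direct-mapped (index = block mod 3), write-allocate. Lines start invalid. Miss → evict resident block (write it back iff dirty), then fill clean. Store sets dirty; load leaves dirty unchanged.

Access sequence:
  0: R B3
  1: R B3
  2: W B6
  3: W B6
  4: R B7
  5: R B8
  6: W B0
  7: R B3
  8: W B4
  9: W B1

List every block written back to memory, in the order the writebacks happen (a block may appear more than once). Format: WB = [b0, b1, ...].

WB = [6, 0, 4]

0: R B3 → L0 miss [-]
1: R B3 → L0 hit [-]
2: W B6 → L0 miss [D]
3: W B6 → L0 hit [D]
4: R B7 → L1 miss [-]
5: R B8 → L2 miss [-]
6: W B0 → L0 miss wb→B6 [D]
7: R B3 → L0 miss wb→B0 [-]
8: W B4 → L1 miss [D]
9: W B1 → L1 miss wb→B4 [D]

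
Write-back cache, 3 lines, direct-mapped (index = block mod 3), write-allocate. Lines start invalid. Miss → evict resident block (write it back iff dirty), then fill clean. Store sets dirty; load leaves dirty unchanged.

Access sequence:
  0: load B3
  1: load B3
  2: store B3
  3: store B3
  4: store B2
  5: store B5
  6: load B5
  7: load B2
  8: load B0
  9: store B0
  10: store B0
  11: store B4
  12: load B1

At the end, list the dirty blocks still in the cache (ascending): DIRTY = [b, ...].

DIRTY = [0]

0: R B3 -> L0 miss  d=-]
1: R B3 -> L0 hit  d=-]
2: W B3 -> L0 hit  d=D]
3: W B3 -> L0 hit  d=D]
4: W B2 -> L2 miss  d=D]
5: W B5 -> L2 miss wb->B2  d=D]
6: R B5 -> L2 hit  d=D]
7: R B2 -> L2 miss wb->B5  d=-]
8: R B0 -> L0 miss wb->B3  d=-]
9: W B0 -> L0 hit  d=D]
10: W B0 -> L0 hit  d=D]
11: W B4 -> L1 miss  d=D]
12: R B1 -> L1 miss wb->B4  d=-]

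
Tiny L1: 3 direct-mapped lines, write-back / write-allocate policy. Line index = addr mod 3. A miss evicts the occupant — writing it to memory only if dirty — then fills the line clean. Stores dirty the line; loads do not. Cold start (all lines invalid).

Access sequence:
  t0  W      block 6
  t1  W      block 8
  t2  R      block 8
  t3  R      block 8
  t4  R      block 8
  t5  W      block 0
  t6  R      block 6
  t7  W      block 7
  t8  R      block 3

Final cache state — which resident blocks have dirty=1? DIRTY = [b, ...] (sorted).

0: W B6 -> L0 miss  d=D]
1: W B8 -> L2 miss  d=D]
2: R B8 -> L2 hit  d=D]
3: R B8 -> L2 hit  d=D]
4: R B8 -> L2 hit  d=D]
5: W B0 -> L0 miss wb->B6  d=D]
6: R B6 -> L0 miss wb->B0  d=-]
7: W B7 -> L1 miss  d=D]
8: R B3 -> L0 miss  d=-]

DIRTY = [7, 8]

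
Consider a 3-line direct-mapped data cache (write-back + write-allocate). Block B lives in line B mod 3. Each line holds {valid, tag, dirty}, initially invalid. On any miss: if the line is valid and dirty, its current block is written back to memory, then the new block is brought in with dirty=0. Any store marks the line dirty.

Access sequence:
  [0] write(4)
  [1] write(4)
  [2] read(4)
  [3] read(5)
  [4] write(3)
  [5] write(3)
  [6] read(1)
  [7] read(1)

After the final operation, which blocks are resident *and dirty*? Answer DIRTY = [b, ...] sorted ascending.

DIRTY = [3]

  0 | W B4 → L1 miss [D]
  1 | W B4 → L1 hit [D]
  2 | R B4 → L1 hit [D]
  3 | R B5 → L2 miss [-]
  4 | W B3 → L0 miss [D]
  5 | W B3 → L0 hit [D]
  6 | R B1 → L1 miss wb→B4 [-]
  7 | R B1 → L1 hit [-]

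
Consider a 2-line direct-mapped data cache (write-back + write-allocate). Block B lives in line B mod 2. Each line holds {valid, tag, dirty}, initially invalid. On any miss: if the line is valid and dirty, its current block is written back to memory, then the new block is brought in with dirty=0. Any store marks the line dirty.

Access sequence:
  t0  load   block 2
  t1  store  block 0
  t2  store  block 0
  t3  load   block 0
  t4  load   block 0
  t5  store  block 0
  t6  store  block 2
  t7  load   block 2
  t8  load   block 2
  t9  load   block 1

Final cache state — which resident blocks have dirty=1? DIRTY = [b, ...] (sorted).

DIRTY = [2]

0: R B2 → L0 miss [-]
1: W B0 → L0 miss [D]
2: W B0 → L0 hit [D]
3: R B0 → L0 hit [D]
4: R B0 → L0 hit [D]
5: W B0 → L0 hit [D]
6: W B2 → L0 miss wb→B0 [D]
7: R B2 → L0 hit [D]
8: R B2 → L0 hit [D]
9: R B1 → L1 miss [-]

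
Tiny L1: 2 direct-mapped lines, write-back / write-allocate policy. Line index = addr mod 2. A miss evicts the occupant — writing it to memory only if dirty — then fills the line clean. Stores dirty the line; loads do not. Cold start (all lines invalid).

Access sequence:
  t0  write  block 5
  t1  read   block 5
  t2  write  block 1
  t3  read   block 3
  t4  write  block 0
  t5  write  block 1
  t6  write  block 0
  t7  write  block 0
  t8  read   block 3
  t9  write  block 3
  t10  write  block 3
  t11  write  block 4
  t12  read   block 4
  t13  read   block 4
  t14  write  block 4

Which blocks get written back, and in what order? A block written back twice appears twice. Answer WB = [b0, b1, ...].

0: W B5 → L1 miss [D]
1: R B5 → L1 hit [D]
2: W B1 → L1 miss wb→B5 [D]
3: R B3 → L1 miss wb→B1 [-]
4: W B0 → L0 miss [D]
5: W B1 → L1 miss [D]
6: W B0 → L0 hit [D]
7: W B0 → L0 hit [D]
8: R B3 → L1 miss wb→B1 [-]
9: W B3 → L1 hit [D]
10: W B3 → L1 hit [D]
11: W B4 → L0 miss wb→B0 [D]
12: R B4 → L0 hit [D]
13: R B4 → L0 hit [D]
14: W B4 → L0 hit [D]

WB = [5, 1, 1, 0]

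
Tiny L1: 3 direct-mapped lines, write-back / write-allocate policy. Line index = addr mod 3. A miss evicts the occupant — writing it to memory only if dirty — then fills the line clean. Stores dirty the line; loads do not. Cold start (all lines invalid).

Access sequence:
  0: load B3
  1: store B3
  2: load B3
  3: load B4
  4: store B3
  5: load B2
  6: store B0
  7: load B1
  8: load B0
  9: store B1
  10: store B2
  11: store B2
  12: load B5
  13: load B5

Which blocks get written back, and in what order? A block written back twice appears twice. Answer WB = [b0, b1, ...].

WB = [3, 2]

  0 | R B3 → L0 miss [-]
  1 | W B3 → L0 hit [D]
  2 | R B3 → L0 hit [D]
  3 | R B4 → L1 miss [-]
  4 | W B3 → L0 hit [D]
  5 | R B2 → L2 miss [-]
  6 | W B0 → L0 miss wb→B3 [D]
  7 | R B1 → L1 miss [-]
  8 | R B0 → L0 hit [D]
  9 | W B1 → L1 hit [D]
  10 | W B2 → L2 hit [D]
  11 | W B2 → L2 hit [D]
  12 | R B5 → L2 miss wb→B2 [-]
  13 | R B5 → L2 hit [-]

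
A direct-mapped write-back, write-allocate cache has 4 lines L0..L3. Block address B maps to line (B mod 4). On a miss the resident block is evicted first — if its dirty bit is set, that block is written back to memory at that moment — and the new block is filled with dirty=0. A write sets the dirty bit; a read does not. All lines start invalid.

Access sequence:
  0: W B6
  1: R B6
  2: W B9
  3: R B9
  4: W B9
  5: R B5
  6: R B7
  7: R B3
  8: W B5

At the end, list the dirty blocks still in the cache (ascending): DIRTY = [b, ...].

DIRTY = [5, 6]

  0 | W B6 → L2 miss [D]
  1 | R B6 → L2 hit [D]
  2 | W B9 → L1 miss [D]
  3 | R B9 → L1 hit [D]
  4 | W B9 → L1 hit [D]
  5 | R B5 → L1 miss wb→B9 [-]
  6 | R B7 → L3 miss [-]
  7 | R B3 → L3 miss [-]
  8 | W B5 → L1 hit [D]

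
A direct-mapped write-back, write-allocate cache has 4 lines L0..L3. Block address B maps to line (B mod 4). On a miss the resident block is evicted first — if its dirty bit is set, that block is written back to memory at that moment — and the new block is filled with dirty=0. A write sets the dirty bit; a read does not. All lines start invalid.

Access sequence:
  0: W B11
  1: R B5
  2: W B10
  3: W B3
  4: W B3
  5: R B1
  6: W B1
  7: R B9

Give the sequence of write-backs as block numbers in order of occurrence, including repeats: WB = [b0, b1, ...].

0: W B11 -> L3 miss  d=D]
1: R B5 -> L1 miss  d=-]
2: W B10 -> L2 miss  d=D]
3: W B3 -> L3 miss wb->B11  d=D]
4: W B3 -> L3 hit  d=D]
5: R B1 -> L1 miss  d=-]
6: W B1 -> L1 hit  d=D]
7: R B9 -> L1 miss wb->B1  d=-]

WB = [11, 1]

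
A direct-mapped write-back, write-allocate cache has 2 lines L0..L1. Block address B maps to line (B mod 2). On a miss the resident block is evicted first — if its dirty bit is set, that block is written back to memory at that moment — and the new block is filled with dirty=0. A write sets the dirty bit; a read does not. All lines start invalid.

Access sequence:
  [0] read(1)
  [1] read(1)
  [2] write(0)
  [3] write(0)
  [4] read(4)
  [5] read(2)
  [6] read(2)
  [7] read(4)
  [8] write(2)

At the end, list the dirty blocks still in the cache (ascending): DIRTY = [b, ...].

0: R B1 -> L1 miss  d=-]
1: R B1 -> L1 hit  d=-]
2: W B0 -> L0 miss  d=D]
3: W B0 -> L0 hit  d=D]
4: R B4 -> L0 miss wb->B0  d=-]
5: R B2 -> L0 miss  d=-]
6: R B2 -> L0 hit  d=-]
7: R B4 -> L0 miss  d=-]
8: W B2 -> L0 miss  d=D]

DIRTY = [2]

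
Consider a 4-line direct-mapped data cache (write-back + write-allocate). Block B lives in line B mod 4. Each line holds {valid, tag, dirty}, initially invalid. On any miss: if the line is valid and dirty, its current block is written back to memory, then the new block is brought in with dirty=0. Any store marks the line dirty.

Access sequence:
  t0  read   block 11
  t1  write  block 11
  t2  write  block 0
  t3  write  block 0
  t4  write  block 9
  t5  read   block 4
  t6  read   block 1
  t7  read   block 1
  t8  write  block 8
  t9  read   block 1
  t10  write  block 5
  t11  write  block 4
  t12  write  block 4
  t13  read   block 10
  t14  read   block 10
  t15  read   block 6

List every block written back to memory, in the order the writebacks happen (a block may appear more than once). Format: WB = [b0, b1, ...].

WB = [0, 9, 8]

  0 | R B11 → L3 miss [-]
  1 | W B11 → L3 hit [D]
  2 | W B0 → L0 miss [D]
  3 | W B0 → L0 hit [D]
  4 | W B9 → L1 miss [D]
  5 | R B4 → L0 miss wb→B0 [-]
  6 | R B1 → L1 miss wb→B9 [-]
  7 | R B1 → L1 hit [-]
  8 | W B8 → L0 miss [D]
  9 | R B1 → L1 hit [-]
  10 | W B5 → L1 miss [D]
  11 | W B4 → L0 miss wb→B8 [D]
  12 | W B4 → L0 hit [D]
  13 | R B10 → L2 miss [-]
  14 | R B10 → L2 hit [-]
  15 | R B6 → L2 miss [-]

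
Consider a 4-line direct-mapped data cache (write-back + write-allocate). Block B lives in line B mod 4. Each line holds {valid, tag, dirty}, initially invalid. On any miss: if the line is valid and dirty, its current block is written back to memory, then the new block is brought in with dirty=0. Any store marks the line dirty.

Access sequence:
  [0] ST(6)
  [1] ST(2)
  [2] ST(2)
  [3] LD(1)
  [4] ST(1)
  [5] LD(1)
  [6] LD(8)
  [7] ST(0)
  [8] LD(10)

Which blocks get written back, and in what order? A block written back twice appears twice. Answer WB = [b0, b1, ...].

  0 | W B6 → L2 miss [D]
  1 | W B2 → L2 miss wb→B6 [D]
  2 | W B2 → L2 hit [D]
  3 | R B1 → L1 miss [-]
  4 | W B1 → L1 hit [D]
  5 | R B1 → L1 hit [D]
  6 | R B8 → L0 miss [-]
  7 | W B0 → L0 miss [D]
  8 | R B10 → L2 miss wb→B2 [-]

WB = [6, 2]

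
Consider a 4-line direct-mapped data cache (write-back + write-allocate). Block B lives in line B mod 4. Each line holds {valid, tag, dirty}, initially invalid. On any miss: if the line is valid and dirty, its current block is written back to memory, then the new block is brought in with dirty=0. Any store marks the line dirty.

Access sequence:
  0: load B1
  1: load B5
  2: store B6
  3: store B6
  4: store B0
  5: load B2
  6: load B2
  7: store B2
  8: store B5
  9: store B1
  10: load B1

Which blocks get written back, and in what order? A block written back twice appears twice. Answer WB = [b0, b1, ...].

WB = [6, 5]

0: R B1 -> L1 miss  d=-]
1: R B5 -> L1 miss  d=-]
2: W B6 -> L2 miss  d=D]
3: W B6 -> L2 hit  d=D]
4: W B0 -> L0 miss  d=D]
5: R B2 -> L2 miss wb->B6  d=-]
6: R B2 -> L2 hit  d=-]
7: W B2 -> L2 hit  d=D]
8: W B5 -> L1 hit  d=D]
9: W B1 -> L1 miss wb->B5  d=D]
10: R B1 -> L1 hit  d=D]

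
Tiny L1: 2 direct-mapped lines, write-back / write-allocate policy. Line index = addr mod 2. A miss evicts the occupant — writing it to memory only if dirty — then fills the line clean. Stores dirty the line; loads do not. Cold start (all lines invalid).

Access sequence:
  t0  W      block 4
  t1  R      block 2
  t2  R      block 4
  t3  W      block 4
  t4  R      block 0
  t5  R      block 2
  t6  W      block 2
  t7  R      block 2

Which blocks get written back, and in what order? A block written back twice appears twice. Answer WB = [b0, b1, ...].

0: W B4 → L0 miss [D]
1: R B2 → L0 miss wb→B4 [-]
2: R B4 → L0 miss [-]
3: W B4 → L0 hit [D]
4: R B0 → L0 miss wb→B4 [-]
5: R B2 → L0 miss [-]
6: W B2 → L0 hit [D]
7: R B2 → L0 hit [D]

WB = [4, 4]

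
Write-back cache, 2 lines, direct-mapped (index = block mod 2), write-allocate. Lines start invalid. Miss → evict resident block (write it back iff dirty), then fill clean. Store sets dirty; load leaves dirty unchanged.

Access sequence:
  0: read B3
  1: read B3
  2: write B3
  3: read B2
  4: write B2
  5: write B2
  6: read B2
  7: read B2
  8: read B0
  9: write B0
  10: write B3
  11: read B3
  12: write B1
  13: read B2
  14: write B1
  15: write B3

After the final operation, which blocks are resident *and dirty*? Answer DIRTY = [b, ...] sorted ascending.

DIRTY = [3]

0: R B3 -> L1 miss  d=-]
1: R B3 -> L1 hit  d=-]
2: W B3 -> L1 hit  d=D]
3: R B2 -> L0 miss  d=-]
4: W B2 -> L0 hit  d=D]
5: W B2 -> L0 hit  d=D]
6: R B2 -> L0 hit  d=D]
7: R B2 -> L0 hit  d=D]
8: R B0 -> L0 miss wb->B2  d=-]
9: W B0 -> L0 hit  d=D]
10: W B3 -> L1 hit  d=D]
11: R B3 -> L1 hit  d=D]
12: W B1 -> L1 miss wb->B3  d=D]
13: R B2 -> L0 miss wb->B0  d=-]
14: W B1 -> L1 hit  d=D]
15: W B3 -> L1 miss wb->B1  d=D]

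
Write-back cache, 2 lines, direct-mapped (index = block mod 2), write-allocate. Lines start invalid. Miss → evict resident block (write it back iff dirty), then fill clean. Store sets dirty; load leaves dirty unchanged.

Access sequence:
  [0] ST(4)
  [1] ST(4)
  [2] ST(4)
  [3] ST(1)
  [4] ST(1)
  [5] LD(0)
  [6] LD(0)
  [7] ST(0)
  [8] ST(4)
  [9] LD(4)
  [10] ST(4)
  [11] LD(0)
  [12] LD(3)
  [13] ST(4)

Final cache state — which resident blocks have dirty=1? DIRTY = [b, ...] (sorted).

DIRTY = [4]

  0 | W B4 → L0 miss [D]
  1 | W B4 → L0 hit [D]
  2 | W B4 → L0 hit [D]
  3 | W B1 → L1 miss [D]
  4 | W B1 → L1 hit [D]
  5 | R B0 → L0 miss wb→B4 [-]
  6 | R B0 → L0 hit [-]
  7 | W B0 → L0 hit [D]
  8 | W B4 → L0 miss wb→B0 [D]
  9 | R B4 → L0 hit [D]
  10 | W B4 → L0 hit [D]
  11 | R B0 → L0 miss wb→B4 [-]
  12 | R B3 → L1 miss wb→B1 [-]
  13 | W B4 → L0 miss [D]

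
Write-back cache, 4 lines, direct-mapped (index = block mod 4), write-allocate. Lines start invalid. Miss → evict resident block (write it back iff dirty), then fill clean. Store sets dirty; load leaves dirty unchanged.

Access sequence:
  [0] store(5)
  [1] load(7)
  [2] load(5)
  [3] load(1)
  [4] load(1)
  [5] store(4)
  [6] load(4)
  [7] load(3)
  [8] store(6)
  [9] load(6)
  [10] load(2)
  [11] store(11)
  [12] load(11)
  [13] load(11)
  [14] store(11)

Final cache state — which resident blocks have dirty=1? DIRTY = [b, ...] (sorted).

DIRTY = [4, 11]

0: W B5 → L1 miss [D]
1: R B7 → L3 miss [-]
2: R B5 → L1 hit [D]
3: R B1 → L1 miss wb→B5 [-]
4: R B1 → L1 hit [-]
5: W B4 → L0 miss [D]
6: R B4 → L0 hit [D]
7: R B3 → L3 miss [-]
8: W B6 → L2 miss [D]
9: R B6 → L2 hit [D]
10: R B2 → L2 miss wb→B6 [-]
11: W B11 → L3 miss [D]
12: R B11 → L3 hit [D]
13: R B11 → L3 hit [D]
14: W B11 → L3 hit [D]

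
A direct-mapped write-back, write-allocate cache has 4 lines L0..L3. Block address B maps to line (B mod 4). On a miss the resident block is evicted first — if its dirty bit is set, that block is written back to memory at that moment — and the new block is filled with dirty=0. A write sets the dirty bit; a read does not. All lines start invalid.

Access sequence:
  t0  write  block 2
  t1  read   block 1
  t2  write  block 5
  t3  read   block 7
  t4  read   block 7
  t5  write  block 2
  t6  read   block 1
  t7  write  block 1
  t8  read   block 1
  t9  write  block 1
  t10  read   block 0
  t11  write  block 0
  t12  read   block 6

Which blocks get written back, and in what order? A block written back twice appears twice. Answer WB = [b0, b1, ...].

0: W B2 → L2 miss [D]
1: R B1 → L1 miss [-]
2: W B5 → L1 miss [D]
3: R B7 → L3 miss [-]
4: R B7 → L3 hit [-]
5: W B2 → L2 hit [D]
6: R B1 → L1 miss wb→B5 [-]
7: W B1 → L1 hit [D]
8: R B1 → L1 hit [D]
9: W B1 → L1 hit [D]
10: R B0 → L0 miss [-]
11: W B0 → L0 hit [D]
12: R B6 → L2 miss wb→B2 [-]

WB = [5, 2]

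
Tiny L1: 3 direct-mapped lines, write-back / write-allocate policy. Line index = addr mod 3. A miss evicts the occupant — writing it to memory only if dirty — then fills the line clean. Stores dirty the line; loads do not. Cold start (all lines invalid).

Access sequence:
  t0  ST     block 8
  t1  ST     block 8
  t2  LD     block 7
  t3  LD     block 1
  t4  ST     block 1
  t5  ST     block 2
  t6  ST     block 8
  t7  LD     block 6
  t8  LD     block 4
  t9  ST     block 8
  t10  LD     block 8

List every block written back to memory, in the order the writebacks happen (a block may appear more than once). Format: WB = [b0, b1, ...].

WB = [8, 2, 1]

  0 | W B8 → L2 miss [D]
  1 | W B8 → L2 hit [D]
  2 | R B7 → L1 miss [-]
  3 | R B1 → L1 miss [-]
  4 | W B1 → L1 hit [D]
  5 | W B2 → L2 miss wb→B8 [D]
  6 | W B8 → L2 miss wb→B2 [D]
  7 | R B6 → L0 miss [-]
  8 | R B4 → L1 miss wb→B1 [-]
  9 | W B8 → L2 hit [D]
  10 | R B8 → L2 hit [D]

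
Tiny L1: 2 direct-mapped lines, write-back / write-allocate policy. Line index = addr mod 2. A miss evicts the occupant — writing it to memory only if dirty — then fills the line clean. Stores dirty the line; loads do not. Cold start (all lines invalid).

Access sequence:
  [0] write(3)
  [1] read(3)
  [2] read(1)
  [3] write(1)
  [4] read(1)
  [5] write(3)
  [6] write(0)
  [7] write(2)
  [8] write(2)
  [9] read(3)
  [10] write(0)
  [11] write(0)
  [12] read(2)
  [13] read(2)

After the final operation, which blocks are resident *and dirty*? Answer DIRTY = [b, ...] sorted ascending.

0: W B3 → L1 miss [D]
1: R B3 → L1 hit [D]
2: R B1 → L1 miss wb→B3 [-]
3: W B1 → L1 hit [D]
4: R B1 → L1 hit [D]
5: W B3 → L1 miss wb→B1 [D]
6: W B0 → L0 miss [D]
7: W B2 → L0 miss wb→B0 [D]
8: W B2 → L0 hit [D]
9: R B3 → L1 hit [D]
10: W B0 → L0 miss wb→B2 [D]
11: W B0 → L0 hit [D]
12: R B2 → L0 miss wb→B0 [-]
13: R B2 → L0 hit [-]

DIRTY = [3]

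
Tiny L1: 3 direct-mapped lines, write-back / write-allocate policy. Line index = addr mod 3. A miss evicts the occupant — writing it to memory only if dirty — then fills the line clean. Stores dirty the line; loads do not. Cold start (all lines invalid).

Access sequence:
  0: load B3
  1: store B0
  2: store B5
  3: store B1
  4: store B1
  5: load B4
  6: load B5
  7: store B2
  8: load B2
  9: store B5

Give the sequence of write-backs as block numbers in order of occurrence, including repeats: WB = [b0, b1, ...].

0: R B3 → L0 miss [-]
1: W B0 → L0 miss [D]
2: W B5 → L2 miss [D]
3: W B1 → L1 miss [D]
4: W B1 → L1 hit [D]
5: R B4 → L1 miss wb→B1 [-]
6: R B5 → L2 hit [D]
7: W B2 → L2 miss wb→B5 [D]
8: R B2 → L2 hit [D]
9: W B5 → L2 miss wb→B2 [D]

WB = [1, 5, 2]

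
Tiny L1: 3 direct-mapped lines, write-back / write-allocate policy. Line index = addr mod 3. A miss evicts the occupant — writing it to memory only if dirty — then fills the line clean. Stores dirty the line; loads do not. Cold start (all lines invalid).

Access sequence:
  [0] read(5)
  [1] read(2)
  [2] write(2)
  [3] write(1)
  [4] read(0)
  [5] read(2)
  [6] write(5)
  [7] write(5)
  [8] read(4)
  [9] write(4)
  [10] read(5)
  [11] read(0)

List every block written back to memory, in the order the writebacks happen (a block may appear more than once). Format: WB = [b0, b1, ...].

WB = [2, 1]

0: R B5 -> L2 miss  d=-]
1: R B2 -> L2 miss  d=-]
2: W B2 -> L2 hit  d=D]
3: W B1 -> L1 miss  d=D]
4: R B0 -> L0 miss  d=-]
5: R B2 -> L2 hit  d=D]
6: W B5 -> L2 miss wb->B2  d=D]
7: W B5 -> L2 hit  d=D]
8: R B4 -> L1 miss wb->B1  d=-]
9: W B4 -> L1 hit  d=D]
10: R B5 -> L2 hit  d=D]
11: R B0 -> L0 hit  d=-]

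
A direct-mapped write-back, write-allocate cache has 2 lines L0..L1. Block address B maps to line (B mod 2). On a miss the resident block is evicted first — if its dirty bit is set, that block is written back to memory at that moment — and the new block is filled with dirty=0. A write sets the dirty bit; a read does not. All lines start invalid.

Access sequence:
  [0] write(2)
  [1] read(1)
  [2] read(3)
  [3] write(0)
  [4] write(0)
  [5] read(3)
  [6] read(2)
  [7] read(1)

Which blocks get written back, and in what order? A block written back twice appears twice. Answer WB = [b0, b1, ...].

0: W B2 -> L0 miss  d=D]
1: R B1 -> L1 miss  d=-]
2: R B3 -> L1 miss  d=-]
3: W B0 -> L0 miss wb->B2  d=D]
4: W B0 -> L0 hit  d=D]
5: R B3 -> L1 hit  d=-]
6: R B2 -> L0 miss wb->B0  d=-]
7: R B1 -> L1 miss  d=-]

WB = [2, 0]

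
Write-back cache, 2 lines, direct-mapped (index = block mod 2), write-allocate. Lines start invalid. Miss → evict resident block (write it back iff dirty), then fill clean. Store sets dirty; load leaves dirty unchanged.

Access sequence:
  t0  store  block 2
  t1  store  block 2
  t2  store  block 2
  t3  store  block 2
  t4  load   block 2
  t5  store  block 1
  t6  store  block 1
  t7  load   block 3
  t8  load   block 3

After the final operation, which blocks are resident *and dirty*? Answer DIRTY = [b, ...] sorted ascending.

0: W B2 → L0 miss [D]
1: W B2 → L0 hit [D]
2: W B2 → L0 hit [D]
3: W B2 → L0 hit [D]
4: R B2 → L0 hit [D]
5: W B1 → L1 miss [D]
6: W B1 → L1 hit [D]
7: R B3 → L1 miss wb→B1 [-]
8: R B3 → L1 hit [-]

DIRTY = [2]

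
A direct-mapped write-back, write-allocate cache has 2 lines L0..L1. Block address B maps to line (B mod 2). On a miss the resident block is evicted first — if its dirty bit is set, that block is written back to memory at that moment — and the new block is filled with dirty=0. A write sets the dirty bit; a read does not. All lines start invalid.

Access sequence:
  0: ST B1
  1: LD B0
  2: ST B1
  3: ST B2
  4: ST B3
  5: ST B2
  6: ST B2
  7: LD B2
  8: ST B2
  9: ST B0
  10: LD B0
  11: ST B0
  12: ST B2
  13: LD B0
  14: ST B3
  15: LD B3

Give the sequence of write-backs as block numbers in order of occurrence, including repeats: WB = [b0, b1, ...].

WB = [1, 2, 0, 2]

0: W B1 -> L1 miss  d=D]
1: R B0 -> L0 miss  d=-]
2: W B1 -> L1 hit  d=D]
3: W B2 -> L0 miss  d=D]
4: W B3 -> L1 miss wb->B1  d=D]
5: W B2 -> L0 hit  d=D]
6: W B2 -> L0 hit  d=D]
7: R B2 -> L0 hit  d=D]
8: W B2 -> L0 hit  d=D]
9: W B0 -> L0 miss wb->B2  d=D]
10: R B0 -> L0 hit  d=D]
11: W B0 -> L0 hit  d=D]
12: W B2 -> L0 miss wb->B0  d=D]
13: R B0 -> L0 miss wb->B2  d=-]
14: W B3 -> L1 hit  d=D]
15: R B3 -> L1 hit  d=D]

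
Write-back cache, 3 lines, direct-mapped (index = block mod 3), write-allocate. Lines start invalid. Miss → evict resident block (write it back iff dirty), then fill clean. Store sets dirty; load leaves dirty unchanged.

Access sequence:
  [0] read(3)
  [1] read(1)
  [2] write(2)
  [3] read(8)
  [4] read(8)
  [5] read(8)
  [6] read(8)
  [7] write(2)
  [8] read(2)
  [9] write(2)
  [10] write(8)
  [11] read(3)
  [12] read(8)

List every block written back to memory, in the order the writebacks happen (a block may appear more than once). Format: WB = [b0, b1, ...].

0: R B3 -> L0 miss  d=-]
1: R B1 -> L1 miss  d=-]
2: W B2 -> L2 miss  d=D]
3: R B8 -> L2 miss wb->B2  d=-]
4: R B8 -> L2 hit  d=-]
5: R B8 -> L2 hit  d=-]
6: R B8 -> L2 hit  d=-]
7: W B2 -> L2 miss  d=D]
8: R B2 -> L2 hit  d=D]
9: W B2 -> L2 hit  d=D]
10: W B8 -> L2 miss wb->B2  d=D]
11: R B3 -> L0 hit  d=-]
12: R B8 -> L2 hit  d=D]

WB = [2, 2]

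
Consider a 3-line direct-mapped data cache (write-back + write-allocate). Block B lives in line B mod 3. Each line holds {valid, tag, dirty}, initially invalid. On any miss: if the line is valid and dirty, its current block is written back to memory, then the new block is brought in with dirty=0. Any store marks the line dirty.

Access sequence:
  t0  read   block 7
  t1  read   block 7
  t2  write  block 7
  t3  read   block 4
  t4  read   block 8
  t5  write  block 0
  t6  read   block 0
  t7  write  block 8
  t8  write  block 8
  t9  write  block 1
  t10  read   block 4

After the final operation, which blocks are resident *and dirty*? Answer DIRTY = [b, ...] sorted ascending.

DIRTY = [0, 8]

  0 | R B7 → L1 miss [-]
  1 | R B7 → L1 hit [-]
  2 | W B7 → L1 hit [D]
  3 | R B4 → L1 miss wb→B7 [-]
  4 | R B8 → L2 miss [-]
  5 | W B0 → L0 miss [D]
  6 | R B0 → L0 hit [D]
  7 | W B8 → L2 hit [D]
  8 | W B8 → L2 hit [D]
  9 | W B1 → L1 miss [D]
  10 | R B4 → L1 miss wb→B1 [-]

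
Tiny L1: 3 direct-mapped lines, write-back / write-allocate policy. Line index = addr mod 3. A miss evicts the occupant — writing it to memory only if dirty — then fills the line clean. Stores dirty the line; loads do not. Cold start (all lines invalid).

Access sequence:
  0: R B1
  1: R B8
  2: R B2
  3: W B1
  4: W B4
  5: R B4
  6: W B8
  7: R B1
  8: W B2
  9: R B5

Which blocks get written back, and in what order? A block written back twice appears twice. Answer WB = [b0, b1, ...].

0: R B1 → L1 miss [-]
1: R B8 → L2 miss [-]
2: R B2 → L2 miss [-]
3: W B1 → L1 hit [D]
4: W B4 → L1 miss wb→B1 [D]
5: R B4 → L1 hit [D]
6: W B8 → L2 miss [D]
7: R B1 → L1 miss wb→B4 [-]
8: W B2 → L2 miss wb→B8 [D]
9: R B5 → L2 miss wb→B2 [-]

WB = [1, 4, 8, 2]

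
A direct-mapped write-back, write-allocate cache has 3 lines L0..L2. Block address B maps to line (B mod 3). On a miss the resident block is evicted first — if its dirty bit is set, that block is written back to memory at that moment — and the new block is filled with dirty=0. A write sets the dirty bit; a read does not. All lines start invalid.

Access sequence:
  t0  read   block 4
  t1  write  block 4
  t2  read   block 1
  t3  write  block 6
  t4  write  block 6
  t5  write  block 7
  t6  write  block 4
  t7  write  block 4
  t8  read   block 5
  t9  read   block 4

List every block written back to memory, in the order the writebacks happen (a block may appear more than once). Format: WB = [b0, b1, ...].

WB = [4, 7]

0: R B4 → L1 miss [-]
1: W B4 → L1 hit [D]
2: R B1 → L1 miss wb→B4 [-]
3: W B6 → L0 miss [D]
4: W B6 → L0 hit [D]
5: W B7 → L1 miss [D]
6: W B4 → L1 miss wb→B7 [D]
7: W B4 → L1 hit [D]
8: R B5 → L2 miss [-]
9: R B4 → L1 hit [D]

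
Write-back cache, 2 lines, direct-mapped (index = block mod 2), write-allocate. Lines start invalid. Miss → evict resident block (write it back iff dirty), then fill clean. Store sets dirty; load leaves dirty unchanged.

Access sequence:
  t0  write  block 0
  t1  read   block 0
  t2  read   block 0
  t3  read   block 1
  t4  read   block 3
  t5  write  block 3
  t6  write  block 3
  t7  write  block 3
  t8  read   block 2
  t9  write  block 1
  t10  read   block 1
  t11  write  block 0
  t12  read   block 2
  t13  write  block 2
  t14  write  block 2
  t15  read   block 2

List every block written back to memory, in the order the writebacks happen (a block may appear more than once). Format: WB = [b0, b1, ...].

0: W B0 -> L0 miss  d=D]
1: R B0 -> L0 hit  d=D]
2: R B0 -> L0 hit  d=D]
3: R B1 -> L1 miss  d=-]
4: R B3 -> L1 miss  d=-]
5: W B3 -> L1 hit  d=D]
6: W B3 -> L1 hit  d=D]
7: W B3 -> L1 hit  d=D]
8: R B2 -> L0 miss wb->B0  d=-]
9: W B1 -> L1 miss wb->B3  d=D]
10: R B1 -> L1 hit  d=D]
11: W B0 -> L0 miss  d=D]
12: R B2 -> L0 miss wb->B0  d=-]
13: W B2 -> L0 hit  d=D]
14: W B2 -> L0 hit  d=D]
15: R B2 -> L0 hit  d=D]

WB = [0, 3, 0]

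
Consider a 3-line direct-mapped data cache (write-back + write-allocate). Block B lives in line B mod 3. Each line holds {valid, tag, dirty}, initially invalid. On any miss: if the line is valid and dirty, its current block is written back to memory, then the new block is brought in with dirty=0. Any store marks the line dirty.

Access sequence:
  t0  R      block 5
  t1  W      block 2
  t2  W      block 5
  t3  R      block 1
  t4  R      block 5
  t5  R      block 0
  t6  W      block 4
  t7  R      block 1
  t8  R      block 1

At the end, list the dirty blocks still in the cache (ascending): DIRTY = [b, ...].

0: R B5 -> L2 miss  d=-]
1: W B2 -> L2 miss  d=D]
2: W B5 -> L2 miss wb->B2  d=D]
3: R B1 -> L1 miss  d=-]
4: R B5 -> L2 hit  d=D]
5: R B0 -> L0 miss  d=-]
6: W B4 -> L1 miss  d=D]
7: R B1 -> L1 miss wb->B4  d=-]
8: R B1 -> L1 hit  d=-]

DIRTY = [5]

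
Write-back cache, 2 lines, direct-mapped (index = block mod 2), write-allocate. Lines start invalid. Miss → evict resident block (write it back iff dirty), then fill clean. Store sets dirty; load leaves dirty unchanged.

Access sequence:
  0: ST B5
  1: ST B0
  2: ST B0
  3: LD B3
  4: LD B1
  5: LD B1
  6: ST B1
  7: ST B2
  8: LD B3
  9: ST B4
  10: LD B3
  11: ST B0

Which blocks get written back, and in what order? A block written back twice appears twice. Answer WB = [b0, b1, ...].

0: W B5 → L1 miss [D]
1: W B0 → L0 miss [D]
2: W B0 → L0 hit [D]
3: R B3 → L1 miss wb→B5 [-]
4: R B1 → L1 miss [-]
5: R B1 → L1 hit [-]
6: W B1 → L1 hit [D]
7: W B2 → L0 miss wb→B0 [D]
8: R B3 → L1 miss wb→B1 [-]
9: W B4 → L0 miss wb→B2 [D]
10: R B3 → L1 hit [-]
11: W B0 → L0 miss wb→B4 [D]

WB = [5, 0, 1, 2, 4]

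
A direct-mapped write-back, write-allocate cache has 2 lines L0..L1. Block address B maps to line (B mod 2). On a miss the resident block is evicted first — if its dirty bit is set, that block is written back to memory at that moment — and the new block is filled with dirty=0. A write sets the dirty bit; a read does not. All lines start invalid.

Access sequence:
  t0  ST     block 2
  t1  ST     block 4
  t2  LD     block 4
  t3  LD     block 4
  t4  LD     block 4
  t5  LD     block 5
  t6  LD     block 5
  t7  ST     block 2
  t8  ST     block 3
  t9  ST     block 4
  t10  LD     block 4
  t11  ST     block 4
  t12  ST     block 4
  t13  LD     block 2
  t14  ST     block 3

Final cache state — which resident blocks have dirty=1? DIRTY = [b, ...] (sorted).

0: W B2 → L0 miss [D]
1: W B4 → L0 miss wb→B2 [D]
2: R B4 → L0 hit [D]
3: R B4 → L0 hit [D]
4: R B4 → L0 hit [D]
5: R B5 → L1 miss [-]
6: R B5 → L1 hit [-]
7: W B2 → L0 miss wb→B4 [D]
8: W B3 → L1 miss [D]
9: W B4 → L0 miss wb→B2 [D]
10: R B4 → L0 hit [D]
11: W B4 → L0 hit [D]
12: W B4 → L0 hit [D]
13: R B2 → L0 miss wb→B4 [-]
14: W B3 → L1 hit [D]

DIRTY = [3]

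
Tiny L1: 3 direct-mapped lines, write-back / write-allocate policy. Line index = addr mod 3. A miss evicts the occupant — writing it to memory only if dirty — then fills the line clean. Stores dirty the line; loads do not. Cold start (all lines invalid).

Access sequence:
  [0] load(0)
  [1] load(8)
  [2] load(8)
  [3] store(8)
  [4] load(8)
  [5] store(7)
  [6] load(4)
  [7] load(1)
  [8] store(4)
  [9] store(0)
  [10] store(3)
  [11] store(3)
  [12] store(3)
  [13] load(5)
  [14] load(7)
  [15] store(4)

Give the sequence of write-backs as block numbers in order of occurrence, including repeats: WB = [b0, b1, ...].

WB = [7, 0, 8, 4]

0: R B0 -> L0 miss  d=-]
1: R B8 -> L2 miss  d=-]
2: R B8 -> L2 hit  d=-]
3: W B8 -> L2 hit  d=D]
4: R B8 -> L2 hit  d=D]
5: W B7 -> L1 miss  d=D]
6: R B4 -> L1 miss wb->B7  d=-]
7: R B1 -> L1 miss  d=-]
8: W B4 -> L1 miss  d=D]
9: W B0 -> L0 hit  d=D]
10: W B3 -> L0 miss wb->B0  d=D]
11: W B3 -> L0 hit  d=D]
12: W B3 -> L0 hit  d=D]
13: R B5 -> L2 miss wb->B8  d=-]
14: R B7 -> L1 miss wb->B4  d=-]
15: W B4 -> L1 miss  d=D]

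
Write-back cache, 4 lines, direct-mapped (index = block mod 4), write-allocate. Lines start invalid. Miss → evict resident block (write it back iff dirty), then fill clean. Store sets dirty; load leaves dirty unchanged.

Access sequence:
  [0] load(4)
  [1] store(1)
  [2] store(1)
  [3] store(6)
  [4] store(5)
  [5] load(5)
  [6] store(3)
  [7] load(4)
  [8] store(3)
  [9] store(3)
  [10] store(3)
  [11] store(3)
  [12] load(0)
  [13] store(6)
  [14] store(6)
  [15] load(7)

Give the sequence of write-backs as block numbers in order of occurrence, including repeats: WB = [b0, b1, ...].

WB = [1, 3]

0: R B4 -> L0 miss  d=-]
1: W B1 -> L1 miss  d=D]
2: W B1 -> L1 hit  d=D]
3: W B6 -> L2 miss  d=D]
4: W B5 -> L1 miss wb->B1  d=D]
5: R B5 -> L1 hit  d=D]
6: W B3 -> L3 miss  d=D]
7: R B4 -> L0 hit  d=-]
8: W B3 -> L3 hit  d=D]
9: W B3 -> L3 hit  d=D]
10: W B3 -> L3 hit  d=D]
11: W B3 -> L3 hit  d=D]
12: R B0 -> L0 miss  d=-]
13: W B6 -> L2 hit  d=D]
14: W B6 -> L2 hit  d=D]
15: R B7 -> L3 miss wb->B3  d=-]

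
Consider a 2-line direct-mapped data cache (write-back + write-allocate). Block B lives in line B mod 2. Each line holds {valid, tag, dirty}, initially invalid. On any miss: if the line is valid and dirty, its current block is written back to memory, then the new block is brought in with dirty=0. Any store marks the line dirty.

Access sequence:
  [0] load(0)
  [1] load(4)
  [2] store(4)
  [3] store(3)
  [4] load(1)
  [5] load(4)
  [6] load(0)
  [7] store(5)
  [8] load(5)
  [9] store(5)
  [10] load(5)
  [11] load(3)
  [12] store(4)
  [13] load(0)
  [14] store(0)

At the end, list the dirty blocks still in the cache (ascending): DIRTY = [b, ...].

  0 | R B0 → L0 miss [-]
  1 | R B4 → L0 miss [-]
  2 | W B4 → L0 hit [D]
  3 | W B3 → L1 miss [D]
  4 | R B1 → L1 miss wb→B3 [-]
  5 | R B4 → L0 hit [D]
  6 | R B0 → L0 miss wb→B4 [-]
  7 | W B5 → L1 miss [D]
  8 | R B5 → L1 hit [D]
  9 | W B5 → L1 hit [D]
  10 | R B5 → L1 hit [D]
  11 | R B3 → L1 miss wb→B5 [-]
  12 | W B4 → L0 miss [D]
  13 | R B0 → L0 miss wb→B4 [-]
  14 | W B0 → L0 hit [D]

DIRTY = [0]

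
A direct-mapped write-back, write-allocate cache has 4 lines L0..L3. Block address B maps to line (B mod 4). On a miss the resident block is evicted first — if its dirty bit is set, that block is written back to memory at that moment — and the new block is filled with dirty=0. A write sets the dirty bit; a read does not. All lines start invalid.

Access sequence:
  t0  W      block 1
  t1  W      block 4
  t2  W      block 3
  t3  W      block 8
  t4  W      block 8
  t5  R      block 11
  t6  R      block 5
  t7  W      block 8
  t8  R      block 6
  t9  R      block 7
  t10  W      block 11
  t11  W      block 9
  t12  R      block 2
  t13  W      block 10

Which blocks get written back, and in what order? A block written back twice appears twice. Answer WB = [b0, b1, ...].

WB = [4, 3, 1]

0: W B1 → L1 miss [D]
1: W B4 → L0 miss [D]
2: W B3 → L3 miss [D]
3: W B8 → L0 miss wb→B4 [D]
4: W B8 → L0 hit [D]
5: R B11 → L3 miss wb→B3 [-]
6: R B5 → L1 miss wb→B1 [-]
7: W B8 → L0 hit [D]
8: R B6 → L2 miss [-]
9: R B7 → L3 miss [-]
10: W B11 → L3 miss [D]
11: W B9 → L1 miss [D]
12: R B2 → L2 miss [-]
13: W B10 → L2 miss [D]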